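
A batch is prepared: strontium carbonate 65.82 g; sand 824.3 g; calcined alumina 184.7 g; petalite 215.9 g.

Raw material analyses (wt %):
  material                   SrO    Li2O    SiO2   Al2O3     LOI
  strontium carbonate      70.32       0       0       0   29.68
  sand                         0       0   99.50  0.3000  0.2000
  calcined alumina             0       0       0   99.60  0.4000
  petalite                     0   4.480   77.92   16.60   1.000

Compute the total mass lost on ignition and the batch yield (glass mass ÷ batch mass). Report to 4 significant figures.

Each numeric step maintains full float precision from first step to last; working values are shown rounded to 4 significant digits in the working; every reported result is rounded once only — the derived quantities, which include four oxide percentages, the totals, ignition loss, the yield, glass mass, are re-derived at exact precision, precisely as stated by the problem or the answer, using the weight values per 1267 g of glass.
Loss on ignition, line by line:
  strontium carbonate: 65.82 × 0.2968 = 19.54 g
  sand: 824.3 × 0.002000 = 1.649 g
  calcined alumina: 184.7 × 0.004000 = 0.7388 g
  petalite: 215.9 × 0.01000 = 2.159 g
Total LOI = 24.08 g
Glass = batch − LOI = 1291 − 24.08 = 1267 g

LOI loss = 24.08 g; glass = 1267 g; yield = 98.13%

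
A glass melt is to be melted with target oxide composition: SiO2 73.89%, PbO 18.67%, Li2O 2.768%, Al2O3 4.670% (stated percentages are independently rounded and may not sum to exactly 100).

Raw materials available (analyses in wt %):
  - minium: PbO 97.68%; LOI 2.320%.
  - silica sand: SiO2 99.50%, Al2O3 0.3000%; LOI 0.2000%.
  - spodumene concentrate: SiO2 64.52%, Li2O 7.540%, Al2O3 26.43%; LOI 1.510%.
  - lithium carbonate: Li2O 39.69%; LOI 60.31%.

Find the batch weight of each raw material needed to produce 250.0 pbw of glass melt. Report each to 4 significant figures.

Batch per 250.0 pbw glass melt:
  minium: 47.78 pbw
  silica sand: 158.2 pbw
  spodumene concentrate: 42.38 pbw
  lithium carbonate: 9.384 pbw
Total batch = 257.7 pbw; LOI loss = 7.724 pbw; yield = 97.00%

Intermediates are displayed (rounded to four significant figures) in the printout — all arithmetic keeps full precision through the solve; exactly one rounding lands on every reported value — derived quantities, including four oxide percentages, the yield, LOI, glass mass, the totals, are rebuilt starting from the weights for 250.0 pbw of glass at full float precision as they appear in problem or answer.
Target oxide masses per 250.0 pbw glass melt:
  SiO2: 73.89% × 250.0 = 184.7 pbw
  PbO: 18.67% × 250.0 = 46.68 pbw
  Li2O: 2.768% × 250.0 = 6.920 pbw
  Al2O3: 4.670% × 250.0 = 11.68 pbw
A balance pass over the oxides, with the batch weights as given, under the basis named above (sums match the target masses inside rounding margins):
  SiO2: 158.2·0.9950 + 42.38·0.6452 = 184.8 pbw (target 184.7 pbw)
  PbO: 47.78·0.9768 = 46.67 pbw (target 46.68 pbw)
  Li2O: 42.38·0.07540 + 9.384·0.3969 = 6.920 pbw (target 6.920 pbw)
  Al2O3: 158.2·0.003000 + 42.38·0.2643 = 11.68 pbw (target 11.68 pbw)
Mass balance on the glass: total charge less LOI = 250.0 pbw (the targets, summed, come to 250.0 pbw; the stated basis being 250.0 pbw — differing by rounding only).
Total batch = Σ batch = 257.7 pbw; Σ batch·LOI gives LOI loss = 7.724 pbw; yield, glass over the total, = 97.00%.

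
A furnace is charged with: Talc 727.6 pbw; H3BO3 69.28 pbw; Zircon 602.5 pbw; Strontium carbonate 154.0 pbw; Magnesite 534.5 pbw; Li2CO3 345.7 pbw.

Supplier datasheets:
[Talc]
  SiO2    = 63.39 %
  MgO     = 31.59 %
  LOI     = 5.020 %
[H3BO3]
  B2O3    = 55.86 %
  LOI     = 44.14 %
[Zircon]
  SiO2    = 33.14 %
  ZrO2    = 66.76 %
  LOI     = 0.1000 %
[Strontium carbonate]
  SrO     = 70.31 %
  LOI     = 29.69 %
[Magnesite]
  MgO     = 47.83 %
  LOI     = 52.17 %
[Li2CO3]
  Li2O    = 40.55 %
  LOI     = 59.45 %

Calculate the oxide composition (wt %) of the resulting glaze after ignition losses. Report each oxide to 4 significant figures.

The working math carries exact precision at all times. The intermediate values are displayed (rounded to four significant digits) within the worked lines. Every reported figure is rounded exactly once — derived quantities, which include yield, net glass mass, ignition loss, the six compositions, totals, are carried at exact precision, as they appear in question or answer, from the weighed amounts for 1836 pbw of glass.
What the batch supplies per oxide:
  SrO: 154.0·0.7031 = 108.3 pbw
  SiO2: 727.6·0.6339 + 602.5·0.3314 = 660.9 pbw
  Li2O: 345.7·0.4055 = 140.2 pbw
  MgO: 727.6·0.3159 + 534.5·0.4783 = 485.5 pbw
  ZrO2: 602.5·0.6676 = 402.2 pbw
  B2O3: 69.28·0.5586 = 38.70 pbw
LOI: 727.6·0.05020 + 69.28·0.4414 + 602.5·0.001000 + 154.0·0.2969 + 534.5·0.5217 + 345.7·0.5945 = 597.8 pbw
Glass = total batch minus LOI = 2434 − 597.8 = 1836 pbw (consistent with Σ oxide mass)
percent by weight: oxide/glass ×100

Glass mass = 1836 pbw (batch 2434 − LOI 597.8).
Composition: SrO 5.898%, SiO2 36.00%, Li2O 7.636%, MgO 26.45%, ZrO2 21.91%, B2O3 2.108%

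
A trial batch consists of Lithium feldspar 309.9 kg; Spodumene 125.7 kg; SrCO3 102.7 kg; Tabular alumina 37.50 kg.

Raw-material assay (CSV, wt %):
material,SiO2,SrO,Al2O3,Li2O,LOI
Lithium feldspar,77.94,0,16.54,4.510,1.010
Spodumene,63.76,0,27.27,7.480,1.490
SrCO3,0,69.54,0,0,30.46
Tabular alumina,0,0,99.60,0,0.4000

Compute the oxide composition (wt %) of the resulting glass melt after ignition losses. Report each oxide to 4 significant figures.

Full precision is maintained end to end. The intermediate values are displayed rounded to 4 significant digits on the page; every reported result sees exactly one rounding; derived quantities, which include the totals, four oxide percentages, ignition loss, the yield, net glass mass, are recomputed in exact precision, exactly as printed in the question or the answer, using the weight values for 539.4 kg of glass.
Delivered oxide masses:
  SiO2: 309.9·0.7794 + 125.7·0.6376 = 321.7 kg
  SrO: 102.7·0.6954 = 71.42 kg
  Al2O3: 309.9·0.1654 + 125.7·0.2727 + 37.50·0.9960 = 122.9 kg
  Li2O: 309.9·0.04510 + 125.7·0.07480 = 23.38 kg
LOI: 309.9·0.01010 + 125.7·0.01490 + 102.7·0.3046 + 37.50·0.004000 = 36.44 kg
batch − LOI leaves glass = 575.8 − 36.44 = 539.4 kg (= the summed oxide contributions)
each oxide over glass, ×100, is wt %

Glass mass = 539.4 kg (batch 575.8 − LOI 36.44).
Composition: SiO2 59.64%, SrO 13.24%, Al2O3 22.78%, Li2O 4.335%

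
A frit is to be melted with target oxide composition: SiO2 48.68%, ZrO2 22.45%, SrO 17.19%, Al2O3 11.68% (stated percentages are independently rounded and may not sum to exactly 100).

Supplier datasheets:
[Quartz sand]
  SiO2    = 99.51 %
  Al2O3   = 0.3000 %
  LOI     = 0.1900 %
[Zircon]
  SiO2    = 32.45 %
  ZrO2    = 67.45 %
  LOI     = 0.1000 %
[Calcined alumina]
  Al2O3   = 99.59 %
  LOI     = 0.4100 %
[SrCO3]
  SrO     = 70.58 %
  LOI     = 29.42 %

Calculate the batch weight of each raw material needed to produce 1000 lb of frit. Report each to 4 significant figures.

All arithmetic carries exact precision at each step. Working values are displayed with 4-significant-digit rounding at each printed step — exactly one rounding lands on each reported number — all derived quantities, which include totals, the four compositions, the yield, LOI, glass mass, are rebuilt in full float precision, as set out in the problem or answer text, using the weight values for 1000 lb of glass.
Oxide-by-oxide targets in 1000 lb frit:
  SiO2: 48.68% × 1000 = 486.8 lb
  ZrO2: 22.45% × 1000 = 224.5 lb
  SrO: 17.19% × 1000 = 171.9 lb
  Al2O3: 11.68% × 1000 = 116.8 lb
Balance tally, oxide-wise, on the weights just shown, versus the basis set out (sums match the target masses given rounding of the digits):
  SiO2: 380.7·0.9951 + 332.8·0.3245 = 486.8 lb (target 486.8 lb)
  ZrO2: 332.8·0.6745 = 224.5 lb (target 224.5 lb)
  SrO: 243.6·0.7058 = 171.9 lb (target 171.9 lb)
  Al2O3: 380.7·0.003000 + 116.1·0.9959 = 116.8 lb (target 116.8 lb)
Glass-mass sanity pass: batch Σ − ignition loss = 1000 lb (the targets, summed, come to 1000 lb; with the basis standing at 1000 lb — rounding explains the deltas).
Batch grand total — Σ batch = 1073 lb; the LOI term Σ batch·LOI equals 73.20 lb; glass ÷ batch gives a yield of 93.18%.

Batch per 1000 lb frit:
  Quartz sand: 380.7 lb
  Zircon: 332.8 lb
  Calcined alumina: 116.1 lb
  SrCO3: 243.6 lb
Total batch = 1073 lb; LOI loss = 73.20 lb; yield = 93.18%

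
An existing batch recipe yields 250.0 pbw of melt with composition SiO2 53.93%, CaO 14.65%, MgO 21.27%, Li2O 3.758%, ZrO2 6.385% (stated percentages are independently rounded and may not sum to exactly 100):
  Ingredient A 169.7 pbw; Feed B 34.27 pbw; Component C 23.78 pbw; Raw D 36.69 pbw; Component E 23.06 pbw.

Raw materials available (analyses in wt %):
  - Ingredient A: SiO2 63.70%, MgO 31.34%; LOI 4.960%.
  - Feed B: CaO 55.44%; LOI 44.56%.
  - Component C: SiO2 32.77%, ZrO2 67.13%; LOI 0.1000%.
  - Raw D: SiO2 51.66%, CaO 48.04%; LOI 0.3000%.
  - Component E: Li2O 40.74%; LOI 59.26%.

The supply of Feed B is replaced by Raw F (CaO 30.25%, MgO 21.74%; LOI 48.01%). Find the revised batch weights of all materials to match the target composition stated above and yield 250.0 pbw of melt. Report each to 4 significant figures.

The intermediate values are printed, with 4-significant-figure rounding, as written. Each numeric step maintains full float precision at each step. A single rounding yields each reported number — the derived quantities are computed at full float precision (yield, ignition loss, glass mass, the totals, the five compositions) from the batch weights at 250.0 pbw of glass as set out in question or answer.
Target masses of each oxide per 250.0 pbw melt:
  SiO2: 53.93% × 250.0 = 134.8 pbw
  CaO: 14.65% × 250.0 = 36.62 pbw
  MgO: 21.27% × 250.0 = 53.18 pbw
  Li2O: 3.758% × 250.0 = 9.395 pbw
  ZrO2: 6.385% × 250.0 = 15.96 pbw
Verifying the oxide balance working from each reported weight, under the basis named above (each sum matches its target mass inside rounding margins):
  SiO2: 151.2·0.6370 + 23.78·0.3277 + 59.47·0.5166 = 134.8 pbw (target 134.8 pbw)
  CaO: 26.63·0.3025 + 59.47·0.4804 = 36.62 pbw (target 36.62 pbw)
  MgO: 151.2·0.3134 + 26.63·0.2174 = 53.18 pbw (target 53.18 pbw)
  Li2O: 23.06·0.4074 = 9.395 pbw (target 9.395 pbw)
  ZrO2: 23.78·0.6713 = 15.96 pbw (target 15.96 pbw)
Glass-mass bookkeeping: the batch minus its LOI: 250.0 pbw (per-oxide target masses sum to 250.0 pbw; against the stated basis, 250.0 pbw — any gap is answer rounding).
Batch total: Σ batch = 284.1 pbw; LOI loss = Σ batch·LOI = 34.15 pbw; yield = glass ÷ total batch = 87.98%.

Revised batch per 250.0 pbw melt:
  Ingredient A: 151.2 pbw
  Raw F: 26.63 pbw
  Component C: 23.78 pbw
  Raw D: 59.47 pbw
  Component E: 23.06 pbw
Total batch = 284.1 pbw; LOI loss = 34.15 pbw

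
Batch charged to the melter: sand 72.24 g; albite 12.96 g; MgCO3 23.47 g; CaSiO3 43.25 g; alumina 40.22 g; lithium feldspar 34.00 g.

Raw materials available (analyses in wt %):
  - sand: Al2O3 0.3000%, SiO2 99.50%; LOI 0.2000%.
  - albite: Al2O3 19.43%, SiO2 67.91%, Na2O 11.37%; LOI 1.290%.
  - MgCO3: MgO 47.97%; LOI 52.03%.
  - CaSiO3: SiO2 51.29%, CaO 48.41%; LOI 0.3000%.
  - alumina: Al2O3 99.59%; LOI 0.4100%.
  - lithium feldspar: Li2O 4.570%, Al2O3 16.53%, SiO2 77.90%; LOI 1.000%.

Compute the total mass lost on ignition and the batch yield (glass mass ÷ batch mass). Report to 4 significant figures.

In-progress results are shown rounded to 4 significant digits in the working. Every computation runs at exact precision at every stage; each reported figure takes just one rounding — derived quantities are rebuilt from the batch weights for 213.0 g of glass in exact precision (yield, LOI, glass mass, the six compositions, the totals) as set out in either problem or answer.
LOI of each material in turn:
  sand: 72.24 × 0.002000 = 0.1445 g
  albite: 12.96 × 0.01290 = 0.1672 g
  MgCO3: 23.47 × 0.5203 = 12.21 g
  CaSiO3: 43.25 × 0.003000 = 0.1298 g
  alumina: 40.22 × 0.004100 = 0.1649 g
  lithium feldspar: 34.00 × 0.01000 = 0.3400 g
Total LOI = 13.16 g
Glass = batch − LOI = 226.1 − 13.16 = 213.0 g

LOI loss = 13.16 g; glass = 213.0 g; yield = 94.18%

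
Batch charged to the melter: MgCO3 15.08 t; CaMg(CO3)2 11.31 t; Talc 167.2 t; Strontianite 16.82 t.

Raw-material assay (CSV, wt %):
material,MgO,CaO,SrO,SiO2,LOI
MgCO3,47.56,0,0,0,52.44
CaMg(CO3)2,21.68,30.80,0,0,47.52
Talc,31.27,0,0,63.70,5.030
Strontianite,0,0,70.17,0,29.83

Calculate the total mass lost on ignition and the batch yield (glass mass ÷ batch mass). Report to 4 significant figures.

LOI loss = 26.71 t; glass = 183.7 t; yield = 87.31%

All internal work carries exact precision all the way through — intermediates appear, rounded to 4 significant digits, between the steps. Every reported number is rounded exactly once; all derived quantities are computed at exact precision (ignition loss, the four compositions, net glass mass, the totals, the yield) from the batch weights on 183.7 t of glass as they appear in the problem or answer text.
Each material's LOI contribution:
  MgCO3: 15.08 × 0.5244 = 7.908 t
  CaMg(CO3)2: 11.31 × 0.4752 = 5.375 t
  Talc: 167.2 × 0.05030 = 8.410 t
  Strontianite: 16.82 × 0.2983 = 5.017 t
Total LOI = 26.71 t
Glass = batch − LOI = 210.4 − 26.71 = 183.7 t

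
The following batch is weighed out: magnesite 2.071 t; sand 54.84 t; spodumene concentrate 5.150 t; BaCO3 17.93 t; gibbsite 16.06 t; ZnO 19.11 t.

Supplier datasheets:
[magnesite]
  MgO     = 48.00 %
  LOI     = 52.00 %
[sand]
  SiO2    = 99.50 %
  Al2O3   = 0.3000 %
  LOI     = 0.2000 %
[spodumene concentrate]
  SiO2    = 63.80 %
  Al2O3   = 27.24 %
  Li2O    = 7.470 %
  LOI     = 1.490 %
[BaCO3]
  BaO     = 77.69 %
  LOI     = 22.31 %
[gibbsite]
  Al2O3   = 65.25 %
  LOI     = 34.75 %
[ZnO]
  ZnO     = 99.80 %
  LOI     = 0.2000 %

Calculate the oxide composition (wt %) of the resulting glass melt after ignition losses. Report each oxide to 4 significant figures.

Mid-chain values appear, with 4-significant-figure rounding, when written out. The working math maintains exact precision from first step to last. Each reported number is rounded just once — all derived quantities, which include LOI, totals, yield, net glass mass, the six compositions, are computed in exact precision, exactly as shown in question or answer, from the batch weights for 104.3 t of glass.
Per-oxide mass from batch:
  ZnO: 19.11·0.9980 = 19.07 t
  BaO: 17.93·0.7769 = 13.93 t
  SiO2: 54.84·0.9950 + 5.150·0.6380 = 57.85 t
  Al2O3: 54.84·0.003000 + 5.150·0.2724 + 16.06·0.6525 = 12.05 t
  Li2O: 5.150·0.07470 = 0.3847 t
  MgO: 2.071·0.4800 = 0.9941 t
LOI: 2.071·0.5200 + 54.84·0.002000 + 5.150·0.01490 + 17.93·0.2231 + 16.06·0.3475 + 19.11·0.002000 = 10.88 t
The glass mass, total less LOI, = 115.2 − 10.88 = 104.3 t (the oxide masses sum to this)
oxide / glass × 100 gives the wt %

Glass mass = 104.3 t (batch 115.2 − LOI 10.88).
Composition: ZnO 18.29%, BaO 13.36%, SiO2 55.48%, Al2O3 11.55%, Li2O 0.3689%, MgO 0.9533%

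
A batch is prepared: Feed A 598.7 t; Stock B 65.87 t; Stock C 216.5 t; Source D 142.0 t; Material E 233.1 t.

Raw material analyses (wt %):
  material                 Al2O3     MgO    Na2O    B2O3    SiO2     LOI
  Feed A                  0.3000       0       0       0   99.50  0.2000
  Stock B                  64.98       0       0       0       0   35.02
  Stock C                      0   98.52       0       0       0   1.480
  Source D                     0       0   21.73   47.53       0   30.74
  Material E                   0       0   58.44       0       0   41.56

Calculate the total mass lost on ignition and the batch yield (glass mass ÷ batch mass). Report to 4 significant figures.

LOI loss = 168.0 t; glass = 1088 t; yield = 86.63%

All arithmetic carries full float precision in every operation; intermediates are displayed rounded to 4 significant digits between the steps. Each reported value includes exactly one rounding. Derived quantities are recomputed starting from the weights for 1088 t of glass in full float precision (the totals, LOI, glass mass, the five compositions, the yield), as set out in the problem or the answer.
Each material's LOI contribution:
  Feed A: 598.7 × 0.002000 = 1.197 t
  Stock B: 65.87 × 0.3502 = 23.07 t
  Stock C: 216.5 × 0.01480 = 3.204 t
  Source D: 142.0 × 0.3074 = 43.65 t
  Material E: 233.1 × 0.4156 = 96.88 t
Total LOI = 168.0 t
Glass = batch − LOI = 1256 − 168.0 = 1088 t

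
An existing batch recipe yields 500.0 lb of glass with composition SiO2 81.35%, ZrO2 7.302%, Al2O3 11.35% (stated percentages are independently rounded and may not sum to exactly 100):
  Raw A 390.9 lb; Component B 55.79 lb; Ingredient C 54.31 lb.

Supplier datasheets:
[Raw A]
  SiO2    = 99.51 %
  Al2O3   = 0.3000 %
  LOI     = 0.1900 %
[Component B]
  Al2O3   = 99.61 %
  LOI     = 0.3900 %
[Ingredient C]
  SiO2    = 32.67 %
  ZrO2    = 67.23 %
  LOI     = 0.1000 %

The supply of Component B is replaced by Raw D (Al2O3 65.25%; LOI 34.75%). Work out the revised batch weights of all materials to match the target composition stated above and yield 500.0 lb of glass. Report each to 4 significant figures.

Revised batch per 500.0 lb glass:
  Raw A: 390.9 lb
  Raw D: 85.18 lb
  Ingredient C: 54.31 lb
Total batch = 530.4 lb; LOI loss = 30.40 lb

The whole derivation keeps exact precision from first step to last. Intermediates are shown (rounded to four significant figures) when written out — exactly one rounding goes into every reported number. The derived quantities are re-derived starting from the weights at 500.0 lb of glass at full float precision (LOI, the yield, totals, glass mass, three oxide percentages), as given in question or answer.
Oxide-by-oxide targets in 500.0 lb glass:
  SiO2: 81.35% × 500.0 = 406.8 lb
  ZrO2: 7.302% × 500.0 = 36.51 lb
  Al2O3: 11.35% × 500.0 = 56.75 lb
Verifying the oxide balance per the reported batch figures, per the basis as stated (oxide sums agree with the targets up to rounding of the answer):
  SiO2: 390.9·0.9951 + 54.31·0.3267 = 406.7 lb (target 406.8 lb)
  ZrO2: 54.31·0.6723 = 36.51 lb (target 36.51 lb)
  Al2O3: 390.9·0.003000 + 85.18·0.6525 = 56.75 lb (target 56.75 lb)
Mass balance on the glass: net batch after ignition = 500.0 lb (summing oxide targets gives 500.0 lb; the stated basis being 500.0 lb — differing by rounding only).
Batch grand total — Σ batch = 530.4 lb; ignition loss, Σ(batch × LOI) = 30.40 lb; glass ÷ batch gives a yield of 94.27%.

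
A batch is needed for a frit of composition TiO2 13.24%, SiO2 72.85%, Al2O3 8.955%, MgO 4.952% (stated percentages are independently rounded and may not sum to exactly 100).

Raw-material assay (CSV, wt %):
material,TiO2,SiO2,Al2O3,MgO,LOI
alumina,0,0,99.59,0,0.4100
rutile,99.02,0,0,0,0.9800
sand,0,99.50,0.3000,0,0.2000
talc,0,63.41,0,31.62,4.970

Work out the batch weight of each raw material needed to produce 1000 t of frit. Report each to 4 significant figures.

Batch per 1000 t frit:
  alumina: 88.01 t
  rutile: 133.7 t
  sand: 632.4 t
  talc: 156.6 t
Total batch = 1011 t; LOI loss = 10.72 t; yield = 98.94%

In-progress results are printed, with 4-significant-figure rounding, between the steps; the whole derivation maintains full precision end to end — each reported number is rounded exactly once. All derived quantities are re-derived starting from the weights at 1000 t of glass at exact precision (net glass mass, four oxide percentages, yield, LOI, the totals) as given in either problem or answer.
Target oxide masses per 1000 t frit:
  TiO2: 13.24% × 1000 = 132.4 t
  SiO2: 72.85% × 1000 = 728.5 t
  Al2O3: 8.955% × 1000 = 89.55 t
  MgO: 4.952% × 1000 = 49.52 t
Verifying the oxide balance applying the batch weights above, for the quoted basis mass (target by target, the sums agree given rounding of the digits):
  TiO2: 133.7·0.9902 = 132.4 t (target 132.4 t)
  SiO2: 632.4·0.9950 + 156.6·0.6341 = 728.5 t (target 728.5 t)
  Al2O3: 88.01·0.9959 + 632.4·0.003000 = 89.55 t (target 89.55 t)
  MgO: 156.6·0.3162 = 49.52 t (target 49.52 t)
Glass mass check: whole batch net of LOI = 1000 t (the Σ of target masses is 1000 t; with the basis standing at 1000 t — differing by rounding only).
Total batch = Σ batch = 1011 t; LOI loss = Σ batch·LOI = 10.72 t; glass ÷ batch gives a yield of 98.94%.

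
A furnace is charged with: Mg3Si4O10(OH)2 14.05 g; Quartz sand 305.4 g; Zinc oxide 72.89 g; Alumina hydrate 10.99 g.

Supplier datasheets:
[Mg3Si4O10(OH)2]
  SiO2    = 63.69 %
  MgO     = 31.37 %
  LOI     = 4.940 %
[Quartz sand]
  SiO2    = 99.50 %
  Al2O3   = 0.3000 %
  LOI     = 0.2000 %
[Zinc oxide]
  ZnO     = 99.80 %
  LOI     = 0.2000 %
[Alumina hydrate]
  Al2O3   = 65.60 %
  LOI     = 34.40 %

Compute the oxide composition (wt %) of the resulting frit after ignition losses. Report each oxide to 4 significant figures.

The intermediate values are displayed, with 4-significant-digit rounding, within the worked lines; every computation carries exact precision end to end. Each reported figure takes a single rounding; derived quantities (the four compositions, ignition loss, the yield, glass mass, the totals) are computed starting from the weights per 398.1 g of glass at full precision, as set out in question or answer.
Delivered oxide masses:
  ZnO: 72.89·0.9980 = 72.74 g
  SiO2: 14.05·0.6369 + 305.4·0.9950 = 312.8 g
  MgO: 14.05·0.3137 = 4.407 g
  Al2O3: 305.4·0.003000 + 10.99·0.6560 = 8.126 g
LOI: 14.05·0.04940 + 305.4·0.002000 + 72.89·0.002000 + 10.99·0.3440 = 5.231 g
The glass mass, total less LOI, = 403.3 − 5.231 = 398.1 g (matching Σ of the oxides)
wt % = oxide mass / glass mass × 100

Glass mass = 398.1 g (batch 403.3 − LOI 5.231).
Composition: ZnO 18.27%, SiO2 78.58%, MgO 1.107%, Al2O3 2.041%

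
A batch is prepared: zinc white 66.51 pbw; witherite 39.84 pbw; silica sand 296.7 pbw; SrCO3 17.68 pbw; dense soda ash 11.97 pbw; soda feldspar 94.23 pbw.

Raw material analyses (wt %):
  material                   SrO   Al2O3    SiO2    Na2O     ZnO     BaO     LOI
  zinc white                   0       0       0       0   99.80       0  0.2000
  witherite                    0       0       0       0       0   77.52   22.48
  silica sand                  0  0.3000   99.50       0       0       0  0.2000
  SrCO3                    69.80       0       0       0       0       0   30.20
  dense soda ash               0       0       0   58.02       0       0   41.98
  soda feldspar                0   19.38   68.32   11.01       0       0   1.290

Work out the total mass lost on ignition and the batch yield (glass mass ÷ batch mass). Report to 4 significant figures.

Working values are shown, rounded to 4 significant figures, at each printed step; all internal work keeps full float precision from first step to last. Each reported figure takes exactly one rounding. The derived quantities are carried in full precision (yield, totals, six oxide percentages, glass mass, ignition loss) from the batch weights for 505.7 pbw of glass exactly as printed in problem or answer.
Ignition loss by material:
  zinc white: 66.51 × 0.002000 = 0.1330 pbw
  witherite: 39.84 × 0.2248 = 8.956 pbw
  silica sand: 296.7 × 0.002000 = 0.5934 pbw
  SrCO3: 17.68 × 0.3020 = 5.339 pbw
  dense soda ash: 11.97 × 0.4198 = 5.025 pbw
  soda feldspar: 94.23 × 0.01290 = 1.216 pbw
Total LOI = 21.26 pbw
Glass = batch − LOI = 526.9 − 21.26 = 505.7 pbw

LOI loss = 21.26 pbw; glass = 505.7 pbw; yield = 95.96%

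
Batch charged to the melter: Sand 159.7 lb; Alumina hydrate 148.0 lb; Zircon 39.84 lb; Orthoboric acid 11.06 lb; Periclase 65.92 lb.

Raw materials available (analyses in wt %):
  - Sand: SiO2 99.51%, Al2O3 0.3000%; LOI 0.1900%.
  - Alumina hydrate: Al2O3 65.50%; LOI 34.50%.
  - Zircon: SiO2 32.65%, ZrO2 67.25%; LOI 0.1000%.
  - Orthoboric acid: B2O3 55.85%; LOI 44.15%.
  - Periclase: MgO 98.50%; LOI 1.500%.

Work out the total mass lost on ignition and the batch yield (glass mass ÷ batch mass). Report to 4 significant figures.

LOI loss = 57.28 lb; glass = 367.2 lb; yield = 86.51%

The working math holds full precision from first step to last. Mid-chain values are printed (rounded to 4 significant figures) across the worked steps; every reported value is rounded a single time — the derived quantities are computed using the weight values at 367.2 lb of glass at exact precision (glass mass, the five compositions, the totals, the yield, ignition loss) exactly as printed in the question or the answer.
Loss on ignition, line by line:
  Sand: 159.7 × 0.001900 = 0.3034 lb
  Alumina hydrate: 148.0 × 0.3450 = 51.06 lb
  Zircon: 39.84 × 0.001000 = 0.03984 lb
  Orthoboric acid: 11.06 × 0.4415 = 4.883 lb
  Periclase: 65.92 × 0.01500 = 0.9888 lb
Total LOI = 57.28 lb
Glass = batch − LOI = 424.5 − 57.28 = 367.2 lb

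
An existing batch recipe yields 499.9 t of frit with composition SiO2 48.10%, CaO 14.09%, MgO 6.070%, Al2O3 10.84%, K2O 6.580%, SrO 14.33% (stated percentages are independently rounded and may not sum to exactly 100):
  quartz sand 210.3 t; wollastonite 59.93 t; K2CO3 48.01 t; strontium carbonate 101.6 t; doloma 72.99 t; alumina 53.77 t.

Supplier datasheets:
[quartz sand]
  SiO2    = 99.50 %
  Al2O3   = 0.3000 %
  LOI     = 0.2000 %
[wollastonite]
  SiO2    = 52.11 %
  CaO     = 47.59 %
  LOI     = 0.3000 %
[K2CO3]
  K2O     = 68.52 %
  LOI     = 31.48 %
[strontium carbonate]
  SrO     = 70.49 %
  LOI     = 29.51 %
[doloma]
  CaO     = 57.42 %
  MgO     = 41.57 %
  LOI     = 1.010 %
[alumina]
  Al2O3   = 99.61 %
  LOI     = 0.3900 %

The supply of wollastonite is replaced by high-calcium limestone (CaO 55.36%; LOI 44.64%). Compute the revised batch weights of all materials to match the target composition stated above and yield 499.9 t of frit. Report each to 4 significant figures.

Revised batch per 499.9 t frit:
  quartz sand: 241.7 t
  high-calcium limestone: 51.52 t
  K2CO3: 48.01 t
  strontium carbonate: 101.6 t
  doloma: 72.99 t
  alumina: 53.67 t
Total batch = 569.5 t; LOI loss = 69.52 t

All internal work holds full precision in every operation. Intermediates are printed, with 4-significant-digit rounding, when written out; every reported result is rounded once only — derived quantities, including totals, glass mass, the six compositions, the yield, LOI, are computed from the batch weights on 499.9 t of glass at full precision, as they appear in the question or the answer.
Per-oxide target masses for 499.9 t frit:
  SiO2: 48.10% × 499.9 = 240.5 t
  CaO: 14.09% × 499.9 = 70.44 t
  MgO: 6.070% × 499.9 = 30.34 t
  Al2O3: 10.84% × 499.9 = 54.19 t
  K2O: 6.580% × 499.9 = 32.89 t
  SrO: 14.33% × 499.9 = 71.64 t
Oxide-by-oxide audit using the reported weights, relative to the basis at hand (each sum matches its target mass given rounding of the digits):
  SiO2: 241.7·0.9950 = 240.5 t (target 240.5 t)
  CaO: 51.52·0.5536 + 72.99·0.5742 = 70.43 t (target 70.44 t)
  MgO: 72.99·0.4157 = 30.34 t (target 30.34 t)
  Al2O3: 241.7·0.003000 + 53.67·0.9961 = 54.19 t (target 54.19 t)
  K2O: 48.01·0.6852 = 32.90 t (target 32.89 t)
  SrO: 101.6·0.7049 = 71.62 t (target 71.64 t)
The glass-mass cross-check: batch total minus LOI = 500.0 t (the Σ of target masses is 499.9 t; against the stated basis, 499.9 t — rounding explains the deltas).
Total batch = Σ batch = 569.5 t; LOI loss = Σ batch·LOI = 69.52 t; glass ÷ batch gives a yield of 87.79%.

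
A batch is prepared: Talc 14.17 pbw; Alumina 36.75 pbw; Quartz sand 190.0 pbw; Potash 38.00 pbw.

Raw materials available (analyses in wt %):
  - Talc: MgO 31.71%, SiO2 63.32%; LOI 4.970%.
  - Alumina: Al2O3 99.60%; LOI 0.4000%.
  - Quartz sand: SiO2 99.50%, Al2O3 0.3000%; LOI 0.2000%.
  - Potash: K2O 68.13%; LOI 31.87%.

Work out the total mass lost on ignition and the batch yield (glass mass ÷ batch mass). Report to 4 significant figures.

Mid-chain values are rounded to four significant figures as shown — all arithmetic maintains exact precision throughout. Every reported value is rounded once only; derived quantities, which include yield, ignition loss, totals, net glass mass, four oxide percentages, are re-derived at full precision, as they appear in the question or the answer, from the batch weights on 265.6 pbw of glass.
Ignition loss by material:
  Talc: 14.17 × 0.04970 = 0.7042 pbw
  Alumina: 36.75 × 0.004000 = 0.1470 pbw
  Quartz sand: 190.0 × 0.002000 = 0.3800 pbw
  Potash: 38.00 × 0.3187 = 12.11 pbw
Total LOI = 13.34 pbw
Glass = batch − LOI = 278.9 − 13.34 = 265.6 pbw

LOI loss = 13.34 pbw; glass = 265.6 pbw; yield = 95.22%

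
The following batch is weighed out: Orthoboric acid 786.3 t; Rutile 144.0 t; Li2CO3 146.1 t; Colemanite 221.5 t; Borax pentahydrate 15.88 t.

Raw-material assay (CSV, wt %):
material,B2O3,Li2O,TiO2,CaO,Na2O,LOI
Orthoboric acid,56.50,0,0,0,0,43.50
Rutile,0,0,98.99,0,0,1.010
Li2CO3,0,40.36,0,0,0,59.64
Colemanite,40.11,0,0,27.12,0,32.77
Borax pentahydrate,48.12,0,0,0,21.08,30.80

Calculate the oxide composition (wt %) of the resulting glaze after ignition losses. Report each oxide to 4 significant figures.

Glass mass = 805.7 t (batch 1314 − LOI 508.1).
Composition: B2O3 67.12%, Li2O 7.319%, TiO2 17.69%, CaO 7.456%, Na2O 0.4155%

Intermediates are shown rounded off to 4 significant digits as written. Every computation runs at full precision in every operation; every reported value is rounded once only. All derived quantities (net glass mass, yield, the totals, LOI, five oxide percentages) are re-derived in exact precision from the weighed amounts on 805.7 t of glass, as set out in problem or answer.
What the batch supplies per oxide:
  B2O3: 786.3·0.5650 + 221.5·0.4011 + 15.88·0.4812 = 540.7 t
  Li2O: 146.1·0.4036 = 58.97 t
  TiO2: 144.0·0.9899 = 142.5 t
  CaO: 221.5·0.2712 = 60.07 t
  Na2O: 15.88·0.2108 = 3.348 t
LOI: 786.3·0.4350 + 144.0·0.01010 + 146.1·0.5964 + 221.5·0.3277 + 15.88·0.3080 = 508.1 t
The glass mass, total less LOI, = 1314 − 508.1 = 805.7 t (matching Σ of the oxides)
percent by weight: oxide/glass ×100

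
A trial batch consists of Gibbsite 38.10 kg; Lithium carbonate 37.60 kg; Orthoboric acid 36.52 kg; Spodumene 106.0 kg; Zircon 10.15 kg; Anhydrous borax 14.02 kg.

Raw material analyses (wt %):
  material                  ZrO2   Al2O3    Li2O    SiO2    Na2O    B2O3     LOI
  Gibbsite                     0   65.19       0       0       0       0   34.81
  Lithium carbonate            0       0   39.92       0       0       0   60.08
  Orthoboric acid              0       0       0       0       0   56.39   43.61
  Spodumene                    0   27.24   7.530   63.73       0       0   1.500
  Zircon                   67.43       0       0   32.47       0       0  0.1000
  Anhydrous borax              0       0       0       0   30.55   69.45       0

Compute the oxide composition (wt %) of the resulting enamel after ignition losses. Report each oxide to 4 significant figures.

All arithmetic keeps full float precision from first step to last; rounding to 4 significant figures applies to each in-between result as shown; every reported figure is rounded once only — the derived quantities (six oxide percentages, LOI, the totals, glass mass, yield) are carried in full precision starting from the weights for 189.0 kg of glass, as set out in the problem or answer text.
What the batch supplies per oxide:
  ZrO2: 10.15·0.6743 = 6.844 kg
  Al2O3: 38.10·0.6519 + 106.0·0.2724 = 53.71 kg
  Li2O: 37.60·0.3992 + 106.0·0.07530 = 22.99 kg
  SiO2: 106.0·0.6373 + 10.15·0.3247 = 70.85 kg
  Na2O: 14.02·0.3055 = 4.283 kg
  B2O3: 36.52·0.5639 + 14.02·0.6945 = 30.33 kg
LOI: 38.10·0.3481 + 37.60·0.6008 + 36.52·0.4361 + 106.0·0.01500 + 10.15·0.001000 = 53.38 kg
batch − LOI leaves glass = 242.4 − 53.38 = 189.0 kg (consistent with Σ oxide mass)
percent share: oxide ÷ glass, ×100

Glass mass = 189.0 kg (batch 242.4 − LOI 53.38).
Composition: ZrO2 3.621%, Al2O3 28.42%, Li2O 12.16%, SiO2 37.48%, Na2O 2.266%, B2O3 16.05%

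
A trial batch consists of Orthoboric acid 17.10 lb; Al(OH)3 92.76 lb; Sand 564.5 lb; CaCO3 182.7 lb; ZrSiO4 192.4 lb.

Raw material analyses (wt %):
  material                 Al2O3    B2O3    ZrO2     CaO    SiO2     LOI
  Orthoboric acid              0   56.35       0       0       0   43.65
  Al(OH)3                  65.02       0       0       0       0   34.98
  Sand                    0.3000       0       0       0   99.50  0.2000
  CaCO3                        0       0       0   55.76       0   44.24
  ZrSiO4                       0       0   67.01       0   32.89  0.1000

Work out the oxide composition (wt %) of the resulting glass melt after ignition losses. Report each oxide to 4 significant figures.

Glass mass = 927.4 lb (batch 1049 − LOI 122.1).
Composition: Al2O3 6.686%, B2O3 1.039%, ZrO2 13.90%, CaO 10.98%, SiO2 67.39%

Every computation maintains full float precision in every operation. Intermediates are displayed (rounded to 4 significant figures) across the worked steps. Every reported value undergoes a single rounding. All derived quantities are recomputed starting from the weights per 927.4 lb of glass at full float precision (the totals, LOI, the five compositions, the yield, glass mass) precisely as stated by either problem or answer.
Mass of each oxide from the mix:
  Al2O3: 92.76·0.6502 + 564.5·0.003000 = 62.01 lb
  B2O3: 17.10·0.5635 = 9.636 lb
  ZrO2: 192.4·0.6701 = 128.9 lb
  CaO: 182.7·0.5576 = 101.9 lb
  SiO2: 564.5·0.9950 + 192.4·0.3289 = 625.0 lb
LOI: 17.10·0.4365 + 92.76·0.3498 + 564.5·0.002000 + 182.7·0.4424 + 192.4·0.001000 = 122.1 lb
Glass = total batch minus LOI = 1049 − 122.1 = 927.4 lb (matching Σ of the oxides)
percent share: oxide ÷ glass, ×100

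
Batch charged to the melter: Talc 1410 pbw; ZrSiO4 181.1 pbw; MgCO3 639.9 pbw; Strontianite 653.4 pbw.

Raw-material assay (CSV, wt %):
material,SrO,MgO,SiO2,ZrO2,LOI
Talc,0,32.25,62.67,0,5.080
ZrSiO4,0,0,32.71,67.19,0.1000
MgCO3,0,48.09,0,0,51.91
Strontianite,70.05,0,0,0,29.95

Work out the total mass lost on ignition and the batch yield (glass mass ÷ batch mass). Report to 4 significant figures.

LOI loss = 599.7 pbw; glass = 2285 pbw; yield = 79.21%

The working math keeps full precision at each step. Values along the way are displayed, rounded to 4 significant figures, in the working; each reported figure is rounded only once — all derived quantities, including yield, ignition loss, totals, the four compositions, glass mass, are rebuilt from the batch weights for 2285 pbw of glass at full precision exactly as printed in the problem or answer text.
Ignition loss by material:
  Talc: 1410 × 0.05080 = 71.63 pbw
  ZrSiO4: 181.1 × 0.001000 = 0.1811 pbw
  MgCO3: 639.9 × 0.5191 = 332.2 pbw
  Strontianite: 653.4 × 0.2995 = 195.7 pbw
Total LOI = 599.7 pbw
Glass = batch − LOI = 2884 − 599.7 = 2285 pbw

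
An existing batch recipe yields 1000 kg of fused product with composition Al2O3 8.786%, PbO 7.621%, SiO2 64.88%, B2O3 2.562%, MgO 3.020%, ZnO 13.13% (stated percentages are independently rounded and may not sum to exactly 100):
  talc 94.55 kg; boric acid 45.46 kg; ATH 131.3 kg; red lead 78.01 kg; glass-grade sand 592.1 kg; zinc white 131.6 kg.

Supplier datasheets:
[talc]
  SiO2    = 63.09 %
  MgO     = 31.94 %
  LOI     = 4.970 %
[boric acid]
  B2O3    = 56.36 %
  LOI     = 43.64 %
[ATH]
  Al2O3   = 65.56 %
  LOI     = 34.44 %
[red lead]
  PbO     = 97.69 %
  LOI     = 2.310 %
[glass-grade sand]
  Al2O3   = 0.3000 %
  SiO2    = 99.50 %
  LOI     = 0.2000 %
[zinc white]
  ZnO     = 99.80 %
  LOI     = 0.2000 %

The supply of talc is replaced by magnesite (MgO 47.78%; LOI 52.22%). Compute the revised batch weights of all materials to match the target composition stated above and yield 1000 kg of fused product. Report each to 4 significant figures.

Revised batch per 1000 kg fused product:
  magnesite: 63.21 kg
  boric acid: 45.46 kg
  ATH: 131.0 kg
  red lead: 78.01 kg
  glass-grade sand: 652.1 kg
  zinc white: 131.6 kg
Total batch = 1101 kg; LOI loss = 101.3 kg

Full precision is carried from start to finish — in-progress results are printed, rounded to four significant digits, between the steps. A single rounding produces every reported value. All derived quantities (the yield, totals, the six compositions, LOI, glass mass) are carried in full precision using the weight values on 1000 kg of glass exactly as printed in question or answer.
Target masses of each oxide per 1000 kg fused product:
  Al2O3: 8.786% × 1000 = 87.86 kg
  PbO: 7.621% × 1000 = 76.21 kg
  SiO2: 64.88% × 1000 = 648.8 kg
  B2O3: 2.562% × 1000 = 25.62 kg
  MgO: 3.020% × 1000 = 30.20 kg
  ZnO: 13.13% × 1000 = 131.3 kg
Verifying the oxide balance on the weights just shown, under the basis named above (summed amounts equal target values given rounding of the digits):
  Al2O3: 131.0·0.6556 + 652.1·0.003000 = 87.84 kg (target 87.86 kg)
  PbO: 78.01·0.9769 = 76.21 kg (target 76.21 kg)
  SiO2: 652.1·0.9950 = 648.8 kg (target 648.8 kg)
  B2O3: 45.46·0.5636 = 25.62 kg (target 25.62 kg)
  MgO: 63.21·0.4778 = 30.20 kg (target 30.20 kg)
  ZnO: 131.6·0.9980 = 131.3 kg (target 131.3 kg)
The glass-mass cross-check: net batch after ignition = 1000 kg (summing oxide targets gives 1000 kg; the stated basis being 1000 kg — any gap is answer rounding).
Batch total: Σ batch = 1101 kg; LOI removed, Σ of batch·LOI: 101.3 kg; glass ÷ batch gives a yield of 90.80%.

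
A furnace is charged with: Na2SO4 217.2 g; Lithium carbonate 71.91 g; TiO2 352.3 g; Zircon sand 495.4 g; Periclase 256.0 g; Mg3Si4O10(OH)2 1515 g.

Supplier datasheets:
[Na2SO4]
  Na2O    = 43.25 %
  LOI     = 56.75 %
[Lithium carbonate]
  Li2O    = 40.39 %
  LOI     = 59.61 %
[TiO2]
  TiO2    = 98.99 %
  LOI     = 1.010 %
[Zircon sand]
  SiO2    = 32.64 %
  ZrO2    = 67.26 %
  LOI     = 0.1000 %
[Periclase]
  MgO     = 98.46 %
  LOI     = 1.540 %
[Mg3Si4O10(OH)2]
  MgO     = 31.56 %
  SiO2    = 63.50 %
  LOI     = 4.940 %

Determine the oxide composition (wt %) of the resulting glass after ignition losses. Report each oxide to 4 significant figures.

Working values are displayed rounded to 4 significant figures in the working; the whole derivation carries full precision from first step to last; exactly one rounding is applied to each reported result; all derived quantities, including the six compositions, totals, ignition loss, net glass mass, the yield, are recomputed from the weighed amounts for 2659 g of glass at exact precision, as written in the problem or answer text.
Oxide-by-oxide delivered mass:
  MgO: 256.0·0.9846 + 1515·0.3156 = 730.2 g
  TiO2: 352.3·0.9899 = 348.7 g
  SiO2: 495.4·0.3264 + 1515·0.6350 = 1124 g
  ZrO2: 495.4·0.6726 = 333.2 g
  Na2O: 217.2·0.4325 = 93.94 g
  Li2O: 71.91·0.4039 = 29.04 g
LOI: 217.2·0.5675 + 71.91·0.5961 + 352.3·0.01010 + 495.4·0.001000 + 256.0·0.01540 + 1515·0.04940 = 249.0 g
batch − LOI leaves glass = 2908 − 249.0 = 2659 g (matching Σ of the oxides)
oxide / glass × 100 gives the wt %

Glass mass = 2659 g (batch 2908 − LOI 249.0).
Composition: MgO 27.46%, TiO2 13.12%, SiO2 42.26%, ZrO2 12.53%, Na2O 3.533%, Li2O 1.092%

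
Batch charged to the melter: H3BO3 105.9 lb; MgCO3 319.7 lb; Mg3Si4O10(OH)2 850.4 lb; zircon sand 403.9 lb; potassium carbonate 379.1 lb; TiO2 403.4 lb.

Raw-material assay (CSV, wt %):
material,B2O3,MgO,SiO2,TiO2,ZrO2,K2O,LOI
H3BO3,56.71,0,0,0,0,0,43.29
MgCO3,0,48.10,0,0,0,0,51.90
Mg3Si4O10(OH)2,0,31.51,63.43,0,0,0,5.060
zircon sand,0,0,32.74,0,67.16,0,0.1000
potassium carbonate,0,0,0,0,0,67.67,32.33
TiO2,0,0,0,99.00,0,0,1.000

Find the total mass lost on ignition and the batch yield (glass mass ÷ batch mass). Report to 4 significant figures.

All arithmetic keeps exact precision all the way through; rounding to four significant digits applies to each working value as printed — each reported result takes just one rounding — all derived quantities, including the totals, the yield, glass mass, the six compositions, LOI, are recomputed starting from the weights at 2081 lb of glass in full float precision as given in problem or answer.
Material-by-material LOI:
  H3BO3: 105.9 × 0.4329 = 45.84 lb
  MgCO3: 319.7 × 0.5190 = 165.9 lb
  Mg3Si4O10(OH)2: 850.4 × 0.05060 = 43.03 lb
  zircon sand: 403.9 × 0.001000 = 0.4039 lb
  potassium carbonate: 379.1 × 0.3233 = 122.6 lb
  TiO2: 403.4 × 0.01000 = 4.034 lb
Total LOI = 381.8 lb
Glass = batch − LOI = 2462 − 381.8 = 2081 lb

LOI loss = 381.8 lb; glass = 2081 lb; yield = 84.49%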